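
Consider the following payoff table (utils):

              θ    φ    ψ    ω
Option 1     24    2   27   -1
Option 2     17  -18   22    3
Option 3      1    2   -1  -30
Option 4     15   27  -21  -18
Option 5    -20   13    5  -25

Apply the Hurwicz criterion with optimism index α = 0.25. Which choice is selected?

Option 1

Option 1: 0.25·27 + 0.75·(-1) = 6
Option 2: 0.25·22 + 0.75·(-18) = -8
Option 3: 0.25·2 + 0.75·(-30) = -22
Option 4: 0.25·27 + 0.75·(-21) = -9
Option 5: 0.25·13 + 0.75·(-25) = -15.5
Highest Hurwicz score = 6 → Option 1.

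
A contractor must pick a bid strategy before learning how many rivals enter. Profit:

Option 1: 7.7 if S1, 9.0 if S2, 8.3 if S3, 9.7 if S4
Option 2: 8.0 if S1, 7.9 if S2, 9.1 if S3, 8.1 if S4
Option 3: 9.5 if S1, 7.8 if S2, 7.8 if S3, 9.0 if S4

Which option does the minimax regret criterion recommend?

Option 3

Column bests: S1=9.5, S2=9.0, S3=9.1, S4=9.7.
Option 1 regrets: 1.8, 0.0, 0.8, 0.0 → max 1.8
Option 2 regrets: 1.5, 1.1, 0.0, 1.6 → max 1.6
Option 3 regrets: 0.0, 1.2, 1.3, 0.7 → max 1.3
Smallest max regret = 1.3 → Option 3.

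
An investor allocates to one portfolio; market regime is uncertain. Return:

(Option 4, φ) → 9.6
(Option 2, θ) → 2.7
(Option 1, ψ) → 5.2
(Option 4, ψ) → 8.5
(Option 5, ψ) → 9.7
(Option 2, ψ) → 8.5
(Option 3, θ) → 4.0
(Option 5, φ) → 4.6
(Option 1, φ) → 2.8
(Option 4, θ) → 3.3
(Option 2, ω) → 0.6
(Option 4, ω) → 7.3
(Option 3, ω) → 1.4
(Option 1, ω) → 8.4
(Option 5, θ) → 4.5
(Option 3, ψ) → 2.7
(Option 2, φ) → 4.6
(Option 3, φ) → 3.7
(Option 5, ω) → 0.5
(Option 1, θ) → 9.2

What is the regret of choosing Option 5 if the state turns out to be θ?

4.7

Best payoff under θ is 9.2.
Regret = 9.2 − 4.5 = 4.7.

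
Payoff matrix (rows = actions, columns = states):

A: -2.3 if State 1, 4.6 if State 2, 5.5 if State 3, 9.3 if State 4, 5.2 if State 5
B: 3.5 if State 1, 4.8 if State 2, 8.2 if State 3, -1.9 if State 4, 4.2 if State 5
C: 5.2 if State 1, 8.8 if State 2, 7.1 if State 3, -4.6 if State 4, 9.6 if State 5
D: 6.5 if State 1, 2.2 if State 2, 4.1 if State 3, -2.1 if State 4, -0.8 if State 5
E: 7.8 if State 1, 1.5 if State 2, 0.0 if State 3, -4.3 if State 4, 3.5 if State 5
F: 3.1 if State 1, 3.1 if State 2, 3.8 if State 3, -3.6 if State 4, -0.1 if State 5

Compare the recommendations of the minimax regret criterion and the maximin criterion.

minimax regret → A; maximin → B (disagree)

Column bests: State 1=7.8, State 2=8.8, State 3=8.2, State 4=9.3, State 5=9.6.
A regrets: 10.1, 4.2, 2.7, 0.0, 4.4 → max 10.1
B regrets: 4.3, 4.0, 0.0, 11.2, 5.4 → max 11.2
C regrets: 2.6, 0.0, 1.1, 13.9, 0.0 → max 13.9
D regrets: 1.3, 6.6, 4.1, 11.4, 10.4 → max 11.4
E regrets: 0.0, 7.3, 8.2, 13.6, 6.1 → max 13.6
F regrets: 4.7, 5.7, 4.4, 12.9, 9.7 → max 12.9
Smallest max regret = 10.1 → A.
Row minima: A=-2.3, B=-1.9, C=-4.6, D=-2.1, E=-4.3, F=-3.6
Best worst-case = -1.9 → B.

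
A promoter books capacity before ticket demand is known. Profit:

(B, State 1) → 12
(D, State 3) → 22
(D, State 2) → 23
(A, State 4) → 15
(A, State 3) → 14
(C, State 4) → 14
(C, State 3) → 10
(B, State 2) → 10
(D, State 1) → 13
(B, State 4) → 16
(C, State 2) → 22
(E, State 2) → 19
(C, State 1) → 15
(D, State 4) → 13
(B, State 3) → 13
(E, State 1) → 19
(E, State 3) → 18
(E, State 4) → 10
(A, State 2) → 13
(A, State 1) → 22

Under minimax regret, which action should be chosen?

Column bests: State 1=22, State 2=23, State 3=22, State 4=16.
A regrets: 0, 10, 8, 1 → max 10
B regrets: 10, 13, 9, 0 → max 13
C regrets: 7, 1, 12, 2 → max 12
D regrets: 9, 0, 0, 3 → max 9
E regrets: 3, 4, 4, 6 → max 6
Smallest max regret = 6 → E.

E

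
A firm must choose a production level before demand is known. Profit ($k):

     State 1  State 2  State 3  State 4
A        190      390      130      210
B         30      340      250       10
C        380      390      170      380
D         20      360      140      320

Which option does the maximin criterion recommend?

C

Row minima: A=130, B=10, C=170, D=20
Best worst-case = 170 → C.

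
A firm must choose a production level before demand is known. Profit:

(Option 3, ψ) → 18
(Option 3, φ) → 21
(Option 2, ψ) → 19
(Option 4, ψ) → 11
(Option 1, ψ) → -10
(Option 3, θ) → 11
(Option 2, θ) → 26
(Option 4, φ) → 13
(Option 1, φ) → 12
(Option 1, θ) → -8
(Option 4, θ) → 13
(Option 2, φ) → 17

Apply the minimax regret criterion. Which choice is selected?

Column bests: θ=26, φ=21, ψ=19.
Option 1 regrets: 34, 9, 29 → max 34
Option 2 regrets: 0, 4, 0 → max 4
Option 3 regrets: 15, 0, 1 → max 15
Option 4 regrets: 13, 8, 8 → max 13
Smallest max regret = 4 → Option 2.

Option 2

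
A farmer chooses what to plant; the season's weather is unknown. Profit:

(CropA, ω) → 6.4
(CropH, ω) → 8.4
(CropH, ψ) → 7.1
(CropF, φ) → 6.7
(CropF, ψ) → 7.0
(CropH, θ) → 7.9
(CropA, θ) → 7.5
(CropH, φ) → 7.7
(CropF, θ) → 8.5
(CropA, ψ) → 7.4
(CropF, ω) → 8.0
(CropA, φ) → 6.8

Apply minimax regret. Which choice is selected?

CropH

Column bests: θ=8.5, φ=7.7, ψ=7.4, ω=8.4.
CropH regrets: 0.6, 0.0, 0.3, 0.0 → max 0.6
CropA regrets: 1.0, 0.9, 0.0, 2.0 → max 2.0
CropF regrets: 0.0, 1.0, 0.4, 0.4 → max 1.0
Smallest max regret = 0.6 → CropH.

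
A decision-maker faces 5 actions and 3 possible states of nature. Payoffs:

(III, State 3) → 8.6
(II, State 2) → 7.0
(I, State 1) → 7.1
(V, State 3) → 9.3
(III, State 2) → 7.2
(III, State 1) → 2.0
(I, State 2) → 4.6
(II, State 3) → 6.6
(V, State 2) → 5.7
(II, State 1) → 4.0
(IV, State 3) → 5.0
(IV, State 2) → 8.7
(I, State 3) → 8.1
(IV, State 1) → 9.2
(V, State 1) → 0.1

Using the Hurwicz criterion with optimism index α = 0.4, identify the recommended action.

I: 0.4·8.1 + 0.6·4.6 = 6
II: 0.4·7.0 + 0.6·4.0 = 5.2
III: 0.4·8.6 + 0.6·2.0 = 4.64
IV: 0.4·9.2 + 0.6·5.0 = 6.68
V: 0.4·9.3 + 0.6·0.1 = 3.78
Highest Hurwicz score = 6.68 → IV.

IV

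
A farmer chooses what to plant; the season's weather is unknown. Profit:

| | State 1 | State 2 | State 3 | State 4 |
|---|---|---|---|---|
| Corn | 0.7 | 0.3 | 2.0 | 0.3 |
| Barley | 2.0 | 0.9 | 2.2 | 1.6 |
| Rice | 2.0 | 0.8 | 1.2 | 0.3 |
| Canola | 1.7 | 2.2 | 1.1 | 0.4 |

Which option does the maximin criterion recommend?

Row minima: Corn=0.3, Barley=0.9, Rice=0.3, Canola=0.4
Best worst-case = 0.9 → Barley.

Barley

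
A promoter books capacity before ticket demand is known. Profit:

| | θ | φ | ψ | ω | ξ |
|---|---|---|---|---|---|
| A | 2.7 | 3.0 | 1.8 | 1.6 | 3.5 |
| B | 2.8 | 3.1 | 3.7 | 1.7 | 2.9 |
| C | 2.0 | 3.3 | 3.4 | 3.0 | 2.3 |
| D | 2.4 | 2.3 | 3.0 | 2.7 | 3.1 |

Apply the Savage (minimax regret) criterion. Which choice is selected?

D

Column bests: θ=2.8, φ=3.3, ψ=3.7, ω=3.0, ξ=3.5.
A regrets: 0.1, 0.3, 1.9, 1.4, 0.0 → max 1.9
B regrets: 0.0, 0.2, 0.0, 1.3, 0.6 → max 1.3
C regrets: 0.8, 0.0, 0.3, 0.0, 1.2 → max 1.2
D regrets: 0.4, 1.0, 0.7, 0.3, 0.4 → max 1.0
Smallest max regret = 1.0 → D.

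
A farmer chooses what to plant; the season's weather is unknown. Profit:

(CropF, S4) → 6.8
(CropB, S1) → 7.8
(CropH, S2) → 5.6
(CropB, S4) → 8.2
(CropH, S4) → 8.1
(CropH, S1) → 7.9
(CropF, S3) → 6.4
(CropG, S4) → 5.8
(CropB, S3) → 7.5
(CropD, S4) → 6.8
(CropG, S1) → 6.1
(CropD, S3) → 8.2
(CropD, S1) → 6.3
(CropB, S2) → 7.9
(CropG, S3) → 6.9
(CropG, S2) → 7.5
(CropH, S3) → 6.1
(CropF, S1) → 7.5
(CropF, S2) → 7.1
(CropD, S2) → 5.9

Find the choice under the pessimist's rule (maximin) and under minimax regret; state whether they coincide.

Row minima: CropD=5.9, CropG=5.8, CropB=7.5, CropH=5.6, CropF=6.4
Best worst-case = 7.5 → CropB.
Column bests: S1=7.9, S2=7.9, S3=8.2, S4=8.2.
CropD regrets: 1.6, 2.0, 0.0, 1.4 → max 2.0
CropG regrets: 1.8, 0.4, 1.3, 2.4 → max 2.4
CropB regrets: 0.1, 0.0, 0.7, 0.0 → max 0.7
CropH regrets: 0.0, 2.3, 2.1, 0.1 → max 2.3
CropF regrets: 0.4, 0.8, 1.8, 1.4 → max 1.8
Smallest max regret = 0.7 → CropB.

maximin → CropB; minimax regret → CropB (agree)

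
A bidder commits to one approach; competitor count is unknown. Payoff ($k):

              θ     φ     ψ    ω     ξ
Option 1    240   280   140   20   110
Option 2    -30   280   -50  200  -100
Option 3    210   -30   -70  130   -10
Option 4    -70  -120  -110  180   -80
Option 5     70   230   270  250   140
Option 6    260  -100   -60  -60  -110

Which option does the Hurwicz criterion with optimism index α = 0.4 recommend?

Option 5

Option 1: 0.4·280 + 0.6·20 = 124
Option 2: 0.4·280 + 0.6·(-100) = 52
Option 3: 0.4·210 + 0.6·(-70) = 42
Option 4: 0.4·180 + 0.6·(-120) = 0
Option 5: 0.4·270 + 0.6·70 = 150
Option 6: 0.4·260 + 0.6·(-110) = 38
Highest Hurwicz score = 150 → Option 5.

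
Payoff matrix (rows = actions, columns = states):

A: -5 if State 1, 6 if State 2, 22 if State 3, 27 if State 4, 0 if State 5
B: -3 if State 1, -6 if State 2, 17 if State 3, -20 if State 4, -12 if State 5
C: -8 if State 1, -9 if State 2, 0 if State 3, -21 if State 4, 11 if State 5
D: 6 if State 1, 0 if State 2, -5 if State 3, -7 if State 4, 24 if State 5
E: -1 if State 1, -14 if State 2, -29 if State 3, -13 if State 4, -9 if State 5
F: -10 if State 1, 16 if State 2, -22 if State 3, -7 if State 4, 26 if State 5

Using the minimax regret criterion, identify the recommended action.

A

Column bests: State 1=6, State 2=16, State 3=22, State 4=27, State 5=26.
A regrets: 11, 10, 0, 0, 26 → max 26
B regrets: 9, 22, 5, 47, 38 → max 47
C regrets: 14, 25, 22, 48, 15 → max 48
D regrets: 0, 16, 27, 34, 2 → max 34
E regrets: 7, 30, 51, 40, 35 → max 51
F regrets: 16, 0, 44, 34, 0 → max 44
Smallest max regret = 26 → A.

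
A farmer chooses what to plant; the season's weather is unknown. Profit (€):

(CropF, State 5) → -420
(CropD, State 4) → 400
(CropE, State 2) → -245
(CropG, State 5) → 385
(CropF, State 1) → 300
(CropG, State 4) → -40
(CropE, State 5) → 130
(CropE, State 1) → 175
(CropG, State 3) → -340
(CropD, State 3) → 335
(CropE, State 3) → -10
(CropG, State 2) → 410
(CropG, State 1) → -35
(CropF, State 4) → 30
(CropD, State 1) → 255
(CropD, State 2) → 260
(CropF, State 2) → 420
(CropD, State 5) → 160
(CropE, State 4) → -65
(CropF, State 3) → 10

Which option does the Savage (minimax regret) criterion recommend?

CropD

Column bests: State 1=300, State 2=420, State 3=335, State 4=400, State 5=385.
CropF regrets: 0, 0, 325, 370, 805 → max 805
CropE regrets: 125, 665, 345, 465, 255 → max 665
CropD regrets: 45, 160, 0, 0, 225 → max 225
CropG regrets: 335, 10, 675, 440, 0 → max 675
Smallest max regret = 225 → CropD.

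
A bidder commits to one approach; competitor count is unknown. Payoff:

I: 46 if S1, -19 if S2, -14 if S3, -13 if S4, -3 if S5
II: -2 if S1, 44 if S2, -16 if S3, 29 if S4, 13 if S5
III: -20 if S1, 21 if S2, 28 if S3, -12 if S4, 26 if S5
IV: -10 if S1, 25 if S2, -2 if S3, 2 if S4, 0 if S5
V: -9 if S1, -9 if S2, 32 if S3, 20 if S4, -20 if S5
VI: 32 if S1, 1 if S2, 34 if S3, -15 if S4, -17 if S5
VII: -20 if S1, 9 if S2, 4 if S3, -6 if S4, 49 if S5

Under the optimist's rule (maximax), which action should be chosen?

VII

Row maxima: I=46, II=44, III=28, IV=25, V=32, VI=34, VII=49
Best best-case = 49 → VII.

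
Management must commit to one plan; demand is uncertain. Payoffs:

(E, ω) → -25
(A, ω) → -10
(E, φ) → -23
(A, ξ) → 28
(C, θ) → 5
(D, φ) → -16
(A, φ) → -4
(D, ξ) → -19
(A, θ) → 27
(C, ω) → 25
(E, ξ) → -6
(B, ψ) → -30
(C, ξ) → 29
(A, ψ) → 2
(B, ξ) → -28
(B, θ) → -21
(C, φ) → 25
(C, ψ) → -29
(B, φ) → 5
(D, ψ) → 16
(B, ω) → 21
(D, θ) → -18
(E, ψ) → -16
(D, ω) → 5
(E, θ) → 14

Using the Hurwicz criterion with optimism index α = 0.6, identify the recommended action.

A: 0.6·28 + 0.4·(-10) = 12.8
B: 0.6·21 + 0.4·(-30) = 0.6
C: 0.6·29 + 0.4·(-29) = 5.8
D: 0.6·16 + 0.4·(-19) = 2
E: 0.6·14 + 0.4·(-25) = -1.6
Highest Hurwicz score = 12.8 → A.

A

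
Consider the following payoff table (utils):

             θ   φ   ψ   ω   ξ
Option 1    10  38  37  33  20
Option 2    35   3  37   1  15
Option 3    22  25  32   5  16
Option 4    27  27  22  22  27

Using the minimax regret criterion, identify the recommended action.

Option 4

Column bests: θ=35, φ=38, ψ=37, ω=33, ξ=27.
Option 1 regrets: 25, 0, 0, 0, 7 → max 25
Option 2 regrets: 0, 35, 0, 32, 12 → max 35
Option 3 regrets: 13, 13, 5, 28, 11 → max 28
Option 4 regrets: 8, 11, 15, 11, 0 → max 15
Smallest max regret = 15 → Option 4.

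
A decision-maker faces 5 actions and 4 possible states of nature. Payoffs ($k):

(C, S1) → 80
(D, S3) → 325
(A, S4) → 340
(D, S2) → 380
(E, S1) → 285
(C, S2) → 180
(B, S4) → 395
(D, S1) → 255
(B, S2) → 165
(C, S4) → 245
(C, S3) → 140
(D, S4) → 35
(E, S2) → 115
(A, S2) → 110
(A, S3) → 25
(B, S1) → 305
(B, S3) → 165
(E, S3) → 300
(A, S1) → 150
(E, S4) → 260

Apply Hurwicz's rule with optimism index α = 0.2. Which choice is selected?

A: 0.2·340 + 0.8·25 = 88
B: 0.2·395 + 0.8·165 = 211
C: 0.2·245 + 0.8·80 = 113
D: 0.2·380 + 0.8·35 = 104
E: 0.2·300 + 0.8·115 = 152
Highest Hurwicz score = 211 → B.

B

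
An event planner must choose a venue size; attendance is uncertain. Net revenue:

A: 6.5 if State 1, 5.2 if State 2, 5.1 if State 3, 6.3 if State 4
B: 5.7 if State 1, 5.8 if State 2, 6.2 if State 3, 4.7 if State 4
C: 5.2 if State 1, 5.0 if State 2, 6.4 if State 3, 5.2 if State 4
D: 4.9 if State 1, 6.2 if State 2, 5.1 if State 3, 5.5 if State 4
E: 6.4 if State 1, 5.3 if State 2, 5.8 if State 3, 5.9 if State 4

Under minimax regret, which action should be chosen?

Column bests: State 1=6.5, State 2=6.2, State 3=6.4, State 4=6.3.
A regrets: 0.0, 1.0, 1.3, 0.0 → max 1.3
B regrets: 0.8, 0.4, 0.2, 1.6 → max 1.6
C regrets: 1.3, 1.2, 0.0, 1.1 → max 1.3
D regrets: 1.6, 0.0, 1.3, 0.8 → max 1.6
E regrets: 0.1, 0.9, 0.6, 0.4 → max 0.9
Smallest max regret = 0.9 → E.

E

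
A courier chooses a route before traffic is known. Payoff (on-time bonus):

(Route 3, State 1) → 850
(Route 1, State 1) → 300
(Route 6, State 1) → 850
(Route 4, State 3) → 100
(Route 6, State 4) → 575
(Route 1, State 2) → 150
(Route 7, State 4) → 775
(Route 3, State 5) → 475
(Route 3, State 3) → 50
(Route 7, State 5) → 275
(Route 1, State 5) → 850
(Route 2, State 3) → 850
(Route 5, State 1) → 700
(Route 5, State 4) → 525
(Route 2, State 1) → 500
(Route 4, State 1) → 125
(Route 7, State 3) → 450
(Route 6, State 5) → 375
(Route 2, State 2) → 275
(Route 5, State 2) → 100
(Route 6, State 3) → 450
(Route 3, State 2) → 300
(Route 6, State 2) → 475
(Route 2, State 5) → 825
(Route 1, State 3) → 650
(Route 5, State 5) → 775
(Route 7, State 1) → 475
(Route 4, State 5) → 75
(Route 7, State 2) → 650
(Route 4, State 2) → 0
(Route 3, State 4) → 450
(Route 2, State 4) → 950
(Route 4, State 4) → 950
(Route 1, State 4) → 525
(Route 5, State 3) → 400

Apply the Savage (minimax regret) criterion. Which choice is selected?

Column bests: State 1=850, State 2=650, State 3=850, State 4=950, State 5=850.
Route 1 regrets: 550, 500, 200, 425, 0 → max 550
Route 2 regrets: 350, 375, 0, 0, 25 → max 375
Route 3 regrets: 0, 350, 800, 500, 375 → max 800
Route 4 regrets: 725, 650, 750, 0, 775 → max 775
Route 5 regrets: 150, 550, 450, 425, 75 → max 550
Route 6 regrets: 0, 175, 400, 375, 475 → max 475
Route 7 regrets: 375, 0, 400, 175, 575 → max 575
Smallest max regret = 375 → Route 2.

Route 2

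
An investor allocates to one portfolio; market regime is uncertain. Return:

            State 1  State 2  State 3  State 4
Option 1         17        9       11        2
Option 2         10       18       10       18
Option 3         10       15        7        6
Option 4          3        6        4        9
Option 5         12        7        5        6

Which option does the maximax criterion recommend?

Row maxima: Option 1=17, Option 2=18, Option 3=15, Option 4=9, Option 5=12
Best best-case = 18 → Option 2.

Option 2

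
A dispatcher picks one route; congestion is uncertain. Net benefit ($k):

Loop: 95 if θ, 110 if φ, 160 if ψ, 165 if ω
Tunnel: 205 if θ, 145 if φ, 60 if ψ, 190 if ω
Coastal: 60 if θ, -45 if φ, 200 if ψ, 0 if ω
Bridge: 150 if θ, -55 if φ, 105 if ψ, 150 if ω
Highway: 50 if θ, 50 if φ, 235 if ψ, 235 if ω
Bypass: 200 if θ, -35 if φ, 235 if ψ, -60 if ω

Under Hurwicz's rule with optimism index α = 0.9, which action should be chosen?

Loop: 0.9·165 + 0.1·95 = 158
Tunnel: 0.9·205 + 0.1·60 = 190.5
Coastal: 0.9·200 + 0.1·(-45) = 175.5
Bridge: 0.9·150 + 0.1·(-55) = 129.5
Highway: 0.9·235 + 0.1·50 = 216.5
Bypass: 0.9·235 + 0.1·(-60) = 205.5
Highest Hurwicz score = 216.5 → Highway.

Highway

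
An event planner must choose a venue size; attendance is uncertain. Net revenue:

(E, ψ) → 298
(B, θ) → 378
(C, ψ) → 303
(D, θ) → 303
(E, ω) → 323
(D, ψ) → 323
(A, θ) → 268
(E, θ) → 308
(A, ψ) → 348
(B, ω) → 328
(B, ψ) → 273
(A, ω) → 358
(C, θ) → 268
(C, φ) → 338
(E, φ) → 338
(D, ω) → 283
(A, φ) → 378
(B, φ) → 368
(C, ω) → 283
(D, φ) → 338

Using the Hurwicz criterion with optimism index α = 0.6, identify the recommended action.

A: 0.6·378 + 0.4·268 = 334
B: 0.6·378 + 0.4·273 = 336
C: 0.6·338 + 0.4·268 = 310
D: 0.6·338 + 0.4·283 = 316
E: 0.6·338 + 0.4·298 = 322
Highest Hurwicz score = 336 → B.

B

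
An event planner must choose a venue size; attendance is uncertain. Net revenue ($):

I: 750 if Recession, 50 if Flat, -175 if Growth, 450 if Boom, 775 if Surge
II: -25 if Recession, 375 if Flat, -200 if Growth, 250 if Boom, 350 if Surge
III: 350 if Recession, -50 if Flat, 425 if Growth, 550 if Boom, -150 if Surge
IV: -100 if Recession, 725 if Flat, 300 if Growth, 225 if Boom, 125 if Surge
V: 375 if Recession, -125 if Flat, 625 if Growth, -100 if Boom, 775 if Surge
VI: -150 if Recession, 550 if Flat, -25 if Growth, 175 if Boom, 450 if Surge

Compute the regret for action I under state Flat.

675

Best payoff under Flat is 725.
Regret = 725 − 50 = 675.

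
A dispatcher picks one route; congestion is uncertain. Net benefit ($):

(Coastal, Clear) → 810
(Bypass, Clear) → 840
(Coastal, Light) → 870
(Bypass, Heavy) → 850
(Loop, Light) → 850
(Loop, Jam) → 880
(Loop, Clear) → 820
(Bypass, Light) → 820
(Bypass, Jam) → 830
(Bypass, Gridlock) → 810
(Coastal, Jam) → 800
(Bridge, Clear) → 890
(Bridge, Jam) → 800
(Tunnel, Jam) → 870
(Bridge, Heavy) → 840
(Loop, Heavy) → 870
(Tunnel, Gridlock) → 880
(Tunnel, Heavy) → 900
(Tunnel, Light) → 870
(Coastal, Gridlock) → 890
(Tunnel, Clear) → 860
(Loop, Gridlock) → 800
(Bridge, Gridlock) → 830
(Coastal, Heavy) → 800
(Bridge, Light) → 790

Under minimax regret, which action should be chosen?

Tunnel

Column bests: Clear=890, Light=870, Heavy=900, Jam=880, Gridlock=890.
Tunnel regrets: 30, 0, 0, 10, 10 → max 30
Coastal regrets: 80, 0, 100, 80, 0 → max 100
Bridge regrets: 0, 80, 60, 80, 60 → max 80
Bypass regrets: 50, 50, 50, 50, 80 → max 80
Loop regrets: 70, 20, 30, 0, 90 → max 90
Smallest max regret = 30 → Tunnel.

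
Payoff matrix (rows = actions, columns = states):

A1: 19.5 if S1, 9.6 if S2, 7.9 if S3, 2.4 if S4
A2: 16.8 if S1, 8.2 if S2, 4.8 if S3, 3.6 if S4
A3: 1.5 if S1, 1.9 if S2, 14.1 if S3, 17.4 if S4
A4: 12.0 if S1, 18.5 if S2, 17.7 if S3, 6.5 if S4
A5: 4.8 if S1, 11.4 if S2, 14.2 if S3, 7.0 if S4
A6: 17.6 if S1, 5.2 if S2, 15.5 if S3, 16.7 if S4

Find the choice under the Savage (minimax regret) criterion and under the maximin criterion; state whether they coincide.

minimax regret → A4; maximin → A4 (agree)

Column bests: S1=19.5, S2=18.5, S3=17.7, S4=17.4.
A1 regrets: 0.0, 8.9, 9.8, 15.0 → max 15.0
A2 regrets: 2.7, 10.3, 12.9, 13.8 → max 13.8
A3 regrets: 18.0, 16.6, 3.6, 0.0 → max 18.0
A4 regrets: 7.5, 0.0, 0.0, 10.9 → max 10.9
A5 regrets: 14.7, 7.1, 3.5, 10.4 → max 14.7
A6 regrets: 1.9, 13.3, 2.2, 0.7 → max 13.3
Smallest max regret = 10.9 → A4.
Row minima: A1=2.4, A2=3.6, A3=1.5, A4=6.5, A5=4.8, A6=5.2
Best worst-case = 6.5 → A4.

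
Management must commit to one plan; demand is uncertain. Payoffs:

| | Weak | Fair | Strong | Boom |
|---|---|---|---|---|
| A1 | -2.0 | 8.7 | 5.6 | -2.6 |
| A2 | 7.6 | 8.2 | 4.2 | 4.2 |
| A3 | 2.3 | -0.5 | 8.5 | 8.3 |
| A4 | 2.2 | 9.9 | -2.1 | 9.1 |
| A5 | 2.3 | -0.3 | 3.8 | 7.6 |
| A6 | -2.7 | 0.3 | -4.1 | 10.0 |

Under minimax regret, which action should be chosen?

A2

Column bests: Weak=7.6, Fair=9.9, Strong=8.5, Boom=10.0.
A1 regrets: 9.6, 1.2, 2.9, 12.6 → max 12.6
A2 regrets: 0.0, 1.7, 4.3, 5.8 → max 5.8
A3 regrets: 5.3, 10.4, 0.0, 1.7 → max 10.4
A4 regrets: 5.4, 0.0, 10.6, 0.9 → max 10.6
A5 regrets: 5.3, 10.2, 4.7, 2.4 → max 10.2
A6 regrets: 10.3, 9.6, 12.6, 0.0 → max 12.6
Smallest max regret = 5.8 → A2.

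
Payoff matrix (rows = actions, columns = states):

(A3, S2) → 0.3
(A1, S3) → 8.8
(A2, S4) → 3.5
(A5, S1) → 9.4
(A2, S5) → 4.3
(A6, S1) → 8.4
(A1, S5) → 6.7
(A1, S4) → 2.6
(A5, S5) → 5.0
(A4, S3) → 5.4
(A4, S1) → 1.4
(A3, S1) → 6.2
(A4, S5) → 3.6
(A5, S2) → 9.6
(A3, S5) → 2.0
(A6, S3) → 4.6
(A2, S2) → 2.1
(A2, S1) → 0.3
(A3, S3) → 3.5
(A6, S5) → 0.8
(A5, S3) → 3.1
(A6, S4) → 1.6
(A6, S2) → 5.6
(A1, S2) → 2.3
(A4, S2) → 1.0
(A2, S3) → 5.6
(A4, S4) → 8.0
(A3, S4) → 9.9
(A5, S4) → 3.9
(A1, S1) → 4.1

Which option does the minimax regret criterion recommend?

A5

Column bests: S1=9.4, S2=9.6, S3=8.8, S4=9.9, S5=6.7.
A1 regrets: 5.3, 7.3, 0.0, 7.3, 0.0 → max 7.3
A2 regrets: 9.1, 7.5, 3.2, 6.4, 2.4 → max 9.1
A3 regrets: 3.2, 9.3, 5.3, 0.0, 4.7 → max 9.3
A4 regrets: 8.0, 8.6, 3.4, 1.9, 3.1 → max 8.6
A5 regrets: 0.0, 0.0, 5.7, 6.0, 1.7 → max 6.0
A6 regrets: 1.0, 4.0, 4.2, 8.3, 5.9 → max 8.3
Smallest max regret = 6.0 → A5.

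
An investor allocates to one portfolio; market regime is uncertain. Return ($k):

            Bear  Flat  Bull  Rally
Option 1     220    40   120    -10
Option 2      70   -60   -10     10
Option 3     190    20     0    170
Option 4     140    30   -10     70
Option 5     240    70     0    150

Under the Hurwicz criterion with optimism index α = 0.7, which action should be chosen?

Option 1: 0.7·220 + 0.3·(-10) = 151
Option 2: 0.7·70 + 0.3·(-60) = 31
Option 3: 0.7·190 + 0.3·0 = 133
Option 4: 0.7·140 + 0.3·(-10) = 95
Option 5: 0.7·240 + 0.3·0 = 168
Highest Hurwicz score = 168 → Option 5.

Option 5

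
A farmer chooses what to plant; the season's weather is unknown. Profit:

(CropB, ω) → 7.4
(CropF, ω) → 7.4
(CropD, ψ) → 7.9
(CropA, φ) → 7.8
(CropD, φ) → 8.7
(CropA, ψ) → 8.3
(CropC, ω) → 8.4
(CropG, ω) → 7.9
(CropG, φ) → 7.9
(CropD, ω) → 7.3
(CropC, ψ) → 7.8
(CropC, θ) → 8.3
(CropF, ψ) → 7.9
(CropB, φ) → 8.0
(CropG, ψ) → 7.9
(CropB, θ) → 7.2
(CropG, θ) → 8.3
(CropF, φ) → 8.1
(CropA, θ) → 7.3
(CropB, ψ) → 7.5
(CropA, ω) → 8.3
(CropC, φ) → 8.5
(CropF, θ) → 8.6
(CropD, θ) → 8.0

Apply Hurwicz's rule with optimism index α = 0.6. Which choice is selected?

CropC: 0.6·8.5 + 0.4·7.8 = 8.22
CropD: 0.6·8.7 + 0.4·7.3 = 8.14
CropF: 0.6·8.6 + 0.4·7.4 = 8.12
CropG: 0.6·8.3 + 0.4·7.9 = 8.14
CropB: 0.6·8.0 + 0.4·7.2 = 7.68
CropA: 0.6·8.3 + 0.4·7.3 = 7.9
Highest Hurwicz score = 8.22 → CropC.

CropC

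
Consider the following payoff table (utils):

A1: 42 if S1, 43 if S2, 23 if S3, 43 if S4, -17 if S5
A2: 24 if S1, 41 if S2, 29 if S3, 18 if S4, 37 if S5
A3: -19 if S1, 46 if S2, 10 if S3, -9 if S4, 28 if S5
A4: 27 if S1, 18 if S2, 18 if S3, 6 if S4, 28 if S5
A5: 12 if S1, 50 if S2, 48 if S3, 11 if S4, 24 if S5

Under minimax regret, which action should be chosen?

A2

Column bests: S1=42, S2=50, S3=48, S4=43, S5=37.
A1 regrets: 0, 7, 25, 0, 54 → max 54
A2 regrets: 18, 9, 19, 25, 0 → max 25
A3 regrets: 61, 4, 38, 52, 9 → max 61
A4 regrets: 15, 32, 30, 37, 9 → max 37
A5 regrets: 30, 0, 0, 32, 13 → max 32
Smallest max regret = 25 → A2.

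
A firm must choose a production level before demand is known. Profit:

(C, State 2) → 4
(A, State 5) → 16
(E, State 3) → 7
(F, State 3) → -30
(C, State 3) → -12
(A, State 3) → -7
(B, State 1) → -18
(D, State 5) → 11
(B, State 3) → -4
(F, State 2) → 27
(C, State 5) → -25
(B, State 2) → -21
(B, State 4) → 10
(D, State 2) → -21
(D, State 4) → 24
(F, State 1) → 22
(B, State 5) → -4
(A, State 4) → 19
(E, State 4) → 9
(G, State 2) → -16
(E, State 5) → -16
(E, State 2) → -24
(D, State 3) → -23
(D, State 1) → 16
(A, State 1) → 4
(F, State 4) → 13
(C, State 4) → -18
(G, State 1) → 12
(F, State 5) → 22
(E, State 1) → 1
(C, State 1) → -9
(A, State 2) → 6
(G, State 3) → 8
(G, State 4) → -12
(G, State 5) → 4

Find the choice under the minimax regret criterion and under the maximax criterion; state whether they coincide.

minimax regret → A; maximax → F (disagree)

Column bests: State 1=22, State 2=27, State 3=8, State 4=24, State 5=22.
A regrets: 18, 21, 15, 5, 6 → max 21
B regrets: 40, 48, 12, 14, 26 → max 48
C regrets: 31, 23, 20, 42, 47 → max 47
D regrets: 6, 48, 31, 0, 11 → max 48
E regrets: 21, 51, 1, 15, 38 → max 51
F regrets: 0, 0, 38, 11, 0 → max 38
G regrets: 10, 43, 0, 36, 18 → max 43
Smallest max regret = 21 → A.
Row maxima: A=19, B=10, C=4, D=24, E=9, F=27, G=12
Best best-case = 27 → F.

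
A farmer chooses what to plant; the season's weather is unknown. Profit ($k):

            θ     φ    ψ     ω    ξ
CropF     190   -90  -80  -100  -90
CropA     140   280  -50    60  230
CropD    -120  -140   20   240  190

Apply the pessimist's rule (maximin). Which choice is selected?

Row minima: CropF=-100, CropA=-50, CropD=-140
Best worst-case = -50 → CropA.

CropA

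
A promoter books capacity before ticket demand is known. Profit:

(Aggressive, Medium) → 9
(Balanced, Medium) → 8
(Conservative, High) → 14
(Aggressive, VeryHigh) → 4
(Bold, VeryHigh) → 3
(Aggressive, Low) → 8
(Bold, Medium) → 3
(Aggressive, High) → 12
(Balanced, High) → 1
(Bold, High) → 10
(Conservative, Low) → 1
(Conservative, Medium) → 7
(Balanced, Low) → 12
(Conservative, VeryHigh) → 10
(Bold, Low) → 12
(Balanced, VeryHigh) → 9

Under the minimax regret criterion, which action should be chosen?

Aggressive

Column bests: Low=12, Medium=9, High=14, VeryHigh=10.
Conservative regrets: 11, 2, 0, 0 → max 11
Balanced regrets: 0, 1, 13, 1 → max 13
Aggressive regrets: 4, 0, 2, 6 → max 6
Bold regrets: 0, 6, 4, 7 → max 7
Smallest max regret = 6 → Aggressive.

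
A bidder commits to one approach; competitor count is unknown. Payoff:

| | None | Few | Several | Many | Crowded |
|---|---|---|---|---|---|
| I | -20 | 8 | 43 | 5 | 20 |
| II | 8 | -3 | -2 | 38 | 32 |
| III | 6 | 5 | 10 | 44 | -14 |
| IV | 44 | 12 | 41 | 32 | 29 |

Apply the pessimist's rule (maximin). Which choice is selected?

IV

Row minima: I=-20, II=-3, III=-14, IV=12
Best worst-case = 12 → IV.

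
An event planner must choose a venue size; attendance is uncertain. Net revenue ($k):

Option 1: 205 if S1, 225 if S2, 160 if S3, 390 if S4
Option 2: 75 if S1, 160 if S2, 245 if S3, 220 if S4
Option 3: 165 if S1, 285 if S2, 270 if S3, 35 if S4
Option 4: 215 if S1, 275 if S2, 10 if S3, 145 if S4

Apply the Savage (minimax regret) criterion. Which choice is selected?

Column bests: S1=215, S2=285, S3=270, S4=390.
Option 1 regrets: 10, 60, 110, 0 → max 110
Option 2 regrets: 140, 125, 25, 170 → max 170
Option 3 regrets: 50, 0, 0, 355 → max 355
Option 4 regrets: 0, 10, 260, 245 → max 260
Smallest max regret = 110 → Option 1.

Option 1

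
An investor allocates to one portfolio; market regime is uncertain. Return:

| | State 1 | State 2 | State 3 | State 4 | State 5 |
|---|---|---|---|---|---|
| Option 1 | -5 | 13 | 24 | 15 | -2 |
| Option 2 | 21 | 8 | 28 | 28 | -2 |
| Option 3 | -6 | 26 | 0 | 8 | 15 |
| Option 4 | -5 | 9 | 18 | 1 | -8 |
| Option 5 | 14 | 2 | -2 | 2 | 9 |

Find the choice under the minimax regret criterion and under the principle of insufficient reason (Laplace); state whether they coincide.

Column bests: State 1=21, State 2=26, State 3=28, State 4=28, State 5=15.
Option 1 regrets: 26, 13, 4, 13, 17 → max 26
Option 2 regrets: 0, 18, 0, 0, 17 → max 18
Option 3 regrets: 27, 0, 28, 20, 0 → max 28
Option 4 regrets: 26, 17, 10, 27, 23 → max 27
Option 5 regrets: 7, 24, 30, 26, 6 → max 30
Smallest max regret = 18 → Option 2.
Row averages: Option 1=9, Option 2=16.6, Option 3=8.6, Option 4=3, Option 5=5
Highest average = 16.6 → Option 2.

minimax regret → Option 2; laplace → Option 2 (agree)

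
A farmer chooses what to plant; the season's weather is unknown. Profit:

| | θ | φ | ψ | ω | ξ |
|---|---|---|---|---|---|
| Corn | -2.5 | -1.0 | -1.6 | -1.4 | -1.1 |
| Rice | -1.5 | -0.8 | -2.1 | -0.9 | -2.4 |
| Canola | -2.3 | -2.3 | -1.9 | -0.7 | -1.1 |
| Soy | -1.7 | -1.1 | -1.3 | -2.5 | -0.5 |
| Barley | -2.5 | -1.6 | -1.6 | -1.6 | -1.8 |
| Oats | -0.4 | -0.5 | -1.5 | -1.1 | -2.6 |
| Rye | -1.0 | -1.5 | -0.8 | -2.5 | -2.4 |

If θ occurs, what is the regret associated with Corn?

Best payoff under θ is -0.4.
Regret = -0.4 − (-2.5) = 2.1.

2.1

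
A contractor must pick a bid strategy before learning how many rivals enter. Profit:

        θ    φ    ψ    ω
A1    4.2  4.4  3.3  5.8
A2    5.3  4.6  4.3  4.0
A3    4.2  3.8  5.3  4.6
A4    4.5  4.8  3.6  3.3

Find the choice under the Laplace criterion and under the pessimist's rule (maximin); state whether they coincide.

laplace → A2; maximin → A2 (agree)

Row averages: A1=4.425, A2=4.55, A3=4.475, A4=4.05
Highest average = 4.55 → A2.
Row minima: A1=3.3, A2=4.0, A3=3.8, A4=3.3
Best worst-case = 4.0 → A2.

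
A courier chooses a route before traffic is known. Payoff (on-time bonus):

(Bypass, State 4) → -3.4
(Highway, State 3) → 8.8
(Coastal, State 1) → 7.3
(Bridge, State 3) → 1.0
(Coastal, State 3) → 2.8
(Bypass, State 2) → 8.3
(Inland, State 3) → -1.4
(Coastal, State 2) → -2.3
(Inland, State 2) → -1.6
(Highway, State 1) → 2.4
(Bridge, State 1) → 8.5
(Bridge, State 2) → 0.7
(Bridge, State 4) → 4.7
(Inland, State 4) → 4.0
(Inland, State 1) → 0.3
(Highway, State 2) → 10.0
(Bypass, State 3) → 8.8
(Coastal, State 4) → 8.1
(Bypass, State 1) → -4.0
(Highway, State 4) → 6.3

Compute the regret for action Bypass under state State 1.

12.5

Best payoff under State 1 is 8.5.
Regret = 8.5 − (-4.0) = 12.5.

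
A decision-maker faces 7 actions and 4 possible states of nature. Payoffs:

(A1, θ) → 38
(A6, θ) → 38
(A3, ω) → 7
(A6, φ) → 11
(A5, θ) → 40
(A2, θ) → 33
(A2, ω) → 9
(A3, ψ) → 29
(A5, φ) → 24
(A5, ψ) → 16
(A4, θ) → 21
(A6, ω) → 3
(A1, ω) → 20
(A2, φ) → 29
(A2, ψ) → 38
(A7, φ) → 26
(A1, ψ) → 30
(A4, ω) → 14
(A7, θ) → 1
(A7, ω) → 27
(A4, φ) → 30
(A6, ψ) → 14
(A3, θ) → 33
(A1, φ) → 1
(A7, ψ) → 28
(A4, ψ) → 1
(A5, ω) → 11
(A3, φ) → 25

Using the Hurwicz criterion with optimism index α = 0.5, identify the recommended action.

A5

A1: 0.5·38 + 0.5·1 = 19.5
A2: 0.5·38 + 0.5·9 = 23.5
A3: 0.5·33 + 0.5·7 = 20
A4: 0.5·30 + 0.5·1 = 15.5
A5: 0.5·40 + 0.5·11 = 25.5
A6: 0.5·38 + 0.5·3 = 20.5
A7: 0.5·28 + 0.5·1 = 14.5
Highest Hurwicz score = 25.5 → A5.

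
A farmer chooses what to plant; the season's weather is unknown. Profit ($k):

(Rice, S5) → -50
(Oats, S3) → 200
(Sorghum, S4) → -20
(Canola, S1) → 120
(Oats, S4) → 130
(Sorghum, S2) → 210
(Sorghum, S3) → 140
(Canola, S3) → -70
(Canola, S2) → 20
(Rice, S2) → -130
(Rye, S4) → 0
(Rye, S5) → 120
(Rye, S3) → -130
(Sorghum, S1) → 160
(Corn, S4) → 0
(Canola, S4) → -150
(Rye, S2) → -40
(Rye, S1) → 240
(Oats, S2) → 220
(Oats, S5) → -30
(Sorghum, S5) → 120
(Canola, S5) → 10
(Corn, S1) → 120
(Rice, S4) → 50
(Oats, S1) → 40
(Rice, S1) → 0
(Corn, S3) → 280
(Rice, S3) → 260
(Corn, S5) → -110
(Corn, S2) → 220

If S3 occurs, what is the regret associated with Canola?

350

Best payoff under S3 is 280.
Regret = 280 − (-70) = 350.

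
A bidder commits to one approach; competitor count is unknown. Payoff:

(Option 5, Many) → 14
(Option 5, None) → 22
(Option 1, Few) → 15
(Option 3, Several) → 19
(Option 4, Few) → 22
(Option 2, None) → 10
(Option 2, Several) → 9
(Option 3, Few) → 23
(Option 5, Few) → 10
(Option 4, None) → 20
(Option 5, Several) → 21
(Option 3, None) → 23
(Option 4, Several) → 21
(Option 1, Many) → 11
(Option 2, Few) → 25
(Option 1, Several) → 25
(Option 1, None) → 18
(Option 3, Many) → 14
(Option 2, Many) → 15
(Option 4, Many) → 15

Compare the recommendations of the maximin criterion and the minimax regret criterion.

Row minima: Option 1=11, Option 2=9, Option 3=14, Option 4=15, Option 5=10
Best worst-case = 15 → Option 4.
Column bests: None=23, Few=25, Several=25, Many=15.
Option 1 regrets: 5, 10, 0, 4 → max 10
Option 2 regrets: 13, 0, 16, 0 → max 16
Option 3 regrets: 0, 2, 6, 1 → max 6
Option 4 regrets: 3, 3, 4, 0 → max 4
Option 5 regrets: 1, 15, 4, 1 → max 15
Smallest max regret = 4 → Option 4.

maximin → Option 4; minimax regret → Option 4 (agree)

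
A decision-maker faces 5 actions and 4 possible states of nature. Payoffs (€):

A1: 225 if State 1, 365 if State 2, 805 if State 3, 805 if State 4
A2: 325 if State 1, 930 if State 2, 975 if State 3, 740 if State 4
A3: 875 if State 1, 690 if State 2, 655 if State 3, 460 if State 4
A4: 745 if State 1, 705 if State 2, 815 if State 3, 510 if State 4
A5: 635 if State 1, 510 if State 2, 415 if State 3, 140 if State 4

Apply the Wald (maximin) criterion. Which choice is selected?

Row minima: A1=225, A2=325, A3=460, A4=510, A5=140
Best worst-case = 510 → A4.

A4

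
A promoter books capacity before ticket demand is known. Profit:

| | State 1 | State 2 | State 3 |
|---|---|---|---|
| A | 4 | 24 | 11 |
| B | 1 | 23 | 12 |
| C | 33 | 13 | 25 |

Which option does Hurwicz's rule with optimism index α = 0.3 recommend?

A: 0.3·24 + 0.7·4 = 10
B: 0.3·23 + 0.7·1 = 7.6
C: 0.3·33 + 0.7·13 = 19
Highest Hurwicz score = 19 → C.

C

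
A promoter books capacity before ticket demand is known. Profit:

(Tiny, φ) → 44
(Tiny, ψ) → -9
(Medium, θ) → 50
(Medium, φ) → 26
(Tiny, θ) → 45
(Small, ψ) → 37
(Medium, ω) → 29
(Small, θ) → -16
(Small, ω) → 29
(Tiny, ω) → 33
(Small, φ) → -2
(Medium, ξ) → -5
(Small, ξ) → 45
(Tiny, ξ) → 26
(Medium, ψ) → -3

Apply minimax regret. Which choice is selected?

Column bests: θ=50, φ=44, ψ=37, ω=33, ξ=45.
Tiny regrets: 5, 0, 46, 0, 19 → max 46
Small regrets: 66, 46, 0, 4, 0 → max 66
Medium regrets: 0, 18, 40, 4, 50 → max 50
Smallest max regret = 46 → Tiny.

Tiny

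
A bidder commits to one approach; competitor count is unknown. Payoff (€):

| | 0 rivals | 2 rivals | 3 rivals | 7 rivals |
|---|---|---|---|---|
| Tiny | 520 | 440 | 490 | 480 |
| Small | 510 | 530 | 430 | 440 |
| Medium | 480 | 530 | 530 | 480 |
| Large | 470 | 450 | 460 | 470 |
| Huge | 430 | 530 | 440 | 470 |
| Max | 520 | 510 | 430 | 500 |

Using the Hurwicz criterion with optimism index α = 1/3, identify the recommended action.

Tiny: 1/3·520 + 2/3·440 = 1400/3
Small: 1/3·530 + 2/3·430 = 1390/3
Medium: 1/3·530 + 2/3·480 = 1490/3
Large: 1/3·470 + 2/3·450 = 1370/3
Huge: 1/3·530 + 2/3·430 = 1390/3
Max: 1/3·520 + 2/3·430 = 460
Highest Hurwicz score = 1490/3 → Medium.

Medium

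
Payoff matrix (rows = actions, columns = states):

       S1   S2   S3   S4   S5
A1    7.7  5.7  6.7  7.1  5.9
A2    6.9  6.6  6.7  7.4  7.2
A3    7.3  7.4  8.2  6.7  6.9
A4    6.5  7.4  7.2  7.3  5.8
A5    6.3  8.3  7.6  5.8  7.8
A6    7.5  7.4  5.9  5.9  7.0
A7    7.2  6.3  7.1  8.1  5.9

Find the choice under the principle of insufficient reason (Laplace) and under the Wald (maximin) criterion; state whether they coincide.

Row averages: A1=6.62, A2=6.96, A3=7.3, A4=6.84, A5=7.16, A6=6.74, A7=6.92
Highest average = 7.3 → A3.
Row minima: A1=5.7, A2=6.6, A3=6.7, A4=5.8, A5=5.8, A6=5.9, A7=5.9
Best worst-case = 6.7 → A3.

laplace → A3; maximin → A3 (agree)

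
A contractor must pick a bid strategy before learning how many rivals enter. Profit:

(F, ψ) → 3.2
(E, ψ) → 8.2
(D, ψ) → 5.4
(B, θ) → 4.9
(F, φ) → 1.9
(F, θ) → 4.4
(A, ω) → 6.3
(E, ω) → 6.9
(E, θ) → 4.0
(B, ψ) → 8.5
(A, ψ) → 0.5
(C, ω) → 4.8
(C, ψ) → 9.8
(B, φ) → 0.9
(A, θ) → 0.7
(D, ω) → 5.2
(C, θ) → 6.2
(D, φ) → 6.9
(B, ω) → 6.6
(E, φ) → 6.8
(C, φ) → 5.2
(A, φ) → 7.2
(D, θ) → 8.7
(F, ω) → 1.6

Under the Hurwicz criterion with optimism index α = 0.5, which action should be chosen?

A: 0.5·7.2 + 0.5·0.5 = 3.85
B: 0.5·8.5 + 0.5·0.9 = 4.7
C: 0.5·9.8 + 0.5·4.8 = 7.3
D: 0.5·8.7 + 0.5·5.2 = 6.95
E: 0.5·8.2 + 0.5·4.0 = 6.1
F: 0.5·4.4 + 0.5·1.6 = 3
Highest Hurwicz score = 7.3 → C.

C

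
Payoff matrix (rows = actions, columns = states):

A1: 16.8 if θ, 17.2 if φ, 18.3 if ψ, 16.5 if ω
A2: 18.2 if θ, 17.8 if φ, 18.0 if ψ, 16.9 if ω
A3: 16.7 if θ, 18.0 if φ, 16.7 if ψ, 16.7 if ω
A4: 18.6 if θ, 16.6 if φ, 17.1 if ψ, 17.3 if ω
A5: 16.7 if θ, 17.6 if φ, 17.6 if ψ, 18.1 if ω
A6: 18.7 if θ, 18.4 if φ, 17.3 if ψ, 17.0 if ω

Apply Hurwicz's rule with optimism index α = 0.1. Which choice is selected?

A1: 0.1·18.3 + 0.9·16.5 = 16.68
A2: 0.1·18.2 + 0.9·16.9 = 17.03
A3: 0.1·18.0 + 0.9·16.7 = 16.83
A4: 0.1·18.6 + 0.9·16.6 = 16.8
A5: 0.1·18.1 + 0.9·16.7 = 16.84
A6: 0.1·18.7 + 0.9·17.0 = 17.17
Highest Hurwicz score = 17.17 → A6.

A6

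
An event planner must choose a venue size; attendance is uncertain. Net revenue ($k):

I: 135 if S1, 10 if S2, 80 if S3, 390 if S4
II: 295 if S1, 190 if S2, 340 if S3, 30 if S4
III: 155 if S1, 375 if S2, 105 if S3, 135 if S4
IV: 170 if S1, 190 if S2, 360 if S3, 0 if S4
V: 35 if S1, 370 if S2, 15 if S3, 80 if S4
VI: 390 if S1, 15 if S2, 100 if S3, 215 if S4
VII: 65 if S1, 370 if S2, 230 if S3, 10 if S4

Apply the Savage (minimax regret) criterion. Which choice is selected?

Column bests: S1=390, S2=375, S3=360, S4=390.
I regrets: 255, 365, 280, 0 → max 365
II regrets: 95, 185, 20, 360 → max 360
III regrets: 235, 0, 255, 255 → max 255
IV regrets: 220, 185, 0, 390 → max 390
V regrets: 355, 5, 345, 310 → max 355
VI regrets: 0, 360, 260, 175 → max 360
VII regrets: 325, 5, 130, 380 → max 380
Smallest max regret = 255 → III.

III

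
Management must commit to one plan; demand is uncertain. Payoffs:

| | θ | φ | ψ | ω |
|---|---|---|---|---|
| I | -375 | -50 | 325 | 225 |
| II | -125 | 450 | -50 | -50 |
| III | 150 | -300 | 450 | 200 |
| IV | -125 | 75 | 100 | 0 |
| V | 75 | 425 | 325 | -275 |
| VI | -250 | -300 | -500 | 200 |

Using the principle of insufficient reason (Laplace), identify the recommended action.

Row averages: I=31.25, II=56.25, III=125, IV=12.5, V=137.5, VI=-212.5
Highest average = 137.5 → V.

V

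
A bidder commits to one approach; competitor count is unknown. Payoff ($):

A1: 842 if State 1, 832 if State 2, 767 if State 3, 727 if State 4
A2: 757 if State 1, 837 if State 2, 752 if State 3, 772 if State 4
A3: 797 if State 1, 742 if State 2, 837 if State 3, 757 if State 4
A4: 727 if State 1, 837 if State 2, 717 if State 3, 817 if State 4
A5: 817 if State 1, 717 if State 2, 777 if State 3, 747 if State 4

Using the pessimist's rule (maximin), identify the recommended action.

Row minima: A1=727, A2=752, A3=742, A4=717, A5=717
Best worst-case = 752 → A2.

A2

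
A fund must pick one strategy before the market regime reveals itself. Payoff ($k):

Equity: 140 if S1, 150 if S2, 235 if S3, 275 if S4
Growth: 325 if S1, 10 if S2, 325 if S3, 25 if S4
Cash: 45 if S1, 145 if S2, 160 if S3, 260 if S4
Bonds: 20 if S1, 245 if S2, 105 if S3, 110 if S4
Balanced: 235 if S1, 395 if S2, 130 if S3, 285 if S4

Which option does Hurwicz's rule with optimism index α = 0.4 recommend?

Balanced

Equity: 0.4·275 + 0.6·140 = 194
Growth: 0.4·325 + 0.6·10 = 136
Cash: 0.4·260 + 0.6·45 = 131
Bonds: 0.4·245 + 0.6·20 = 110
Balanced: 0.4·395 + 0.6·130 = 236
Highest Hurwicz score = 236 → Balanced.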